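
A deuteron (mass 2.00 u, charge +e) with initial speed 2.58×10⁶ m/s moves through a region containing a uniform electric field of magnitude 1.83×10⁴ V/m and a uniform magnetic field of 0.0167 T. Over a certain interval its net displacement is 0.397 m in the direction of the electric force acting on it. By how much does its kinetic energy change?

The magnetic force is always ⟂ v and does no work; only the electric force changes KE.
ΔKE = F_E · d = |q|E d = (1.602×10⁻¹⁹)(1.83×10⁴)(0.397) ≈ 1.16×10⁻¹⁵ J.

ΔKE ≈ 1.16×10⁻¹⁵ J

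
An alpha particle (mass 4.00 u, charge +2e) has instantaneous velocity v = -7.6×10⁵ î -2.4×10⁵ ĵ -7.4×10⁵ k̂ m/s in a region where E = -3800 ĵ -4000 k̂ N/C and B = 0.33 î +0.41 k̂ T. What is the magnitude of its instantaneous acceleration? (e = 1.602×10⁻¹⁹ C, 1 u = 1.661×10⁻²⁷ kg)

v×B = (-9.84×10⁴, 6.74×10⁴, 7.92×10⁴) N/C.
E + v×B = (-9.84×10⁴, 6.36×10⁴, 7.52×10⁴) N/C.
F = q(E + v×B) = (3.204×10⁻¹⁹ C)·(-9.84×10⁴, 6.36×10⁴, 7.52×10⁴) = (-3.15×10⁻¹⁴, 2.04×10⁻¹⁴, 2.41×10⁻¹⁴) N.
|a| = |F|/m = 4.461×10⁻¹⁴/6.644×10⁻²⁷ ≈ 6.71×10¹² m/s².

|a| ≈ 6.71×10¹² m/s²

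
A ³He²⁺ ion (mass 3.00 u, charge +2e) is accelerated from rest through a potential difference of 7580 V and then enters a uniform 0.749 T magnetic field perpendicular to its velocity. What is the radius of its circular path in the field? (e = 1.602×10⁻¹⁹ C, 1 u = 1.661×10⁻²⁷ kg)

r ≈ 0.0205 m

Acceleration: |q|V = ½mv² ⇒ v = √(2|q|V/m) = √(2·3.204×10⁻¹⁹·7580/4.983×10⁻²⁷) ≈ 9.873×10⁵ m/s.
In the field: r = mv/(|q|B) = (4.983×10⁻²⁷)(9.873×10⁵)/((3.204×10⁻¹⁹)(0.749)) ≈ 0.0205 m.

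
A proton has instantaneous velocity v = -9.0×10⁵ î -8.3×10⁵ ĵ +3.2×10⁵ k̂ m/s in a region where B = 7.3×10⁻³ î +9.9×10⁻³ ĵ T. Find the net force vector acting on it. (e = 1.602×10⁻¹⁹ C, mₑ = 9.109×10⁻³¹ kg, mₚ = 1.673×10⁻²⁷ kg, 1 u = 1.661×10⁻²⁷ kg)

v×B = (-3170, 2340, -2850) N/C.
F = q v×B = (1.602×10⁻¹⁹ C)·(-3170, 2340, -2850) = (-5.08×10⁻¹⁶, 3.74×10⁻¹⁶, -4.57×10⁻¹⁶) N.

F ≈ (-5.08×10⁻¹⁶, 3.74×10⁻¹⁶, -4.57×10⁻¹⁶) N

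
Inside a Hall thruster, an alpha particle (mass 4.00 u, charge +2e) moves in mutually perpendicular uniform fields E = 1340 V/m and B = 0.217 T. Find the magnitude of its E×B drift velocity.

The steady drift has the magnetic force balancing the electric force, so v_d = E/B.
v_d = 1340/0.217 = 6180 m/s.

v_d ≈ 6180 m/s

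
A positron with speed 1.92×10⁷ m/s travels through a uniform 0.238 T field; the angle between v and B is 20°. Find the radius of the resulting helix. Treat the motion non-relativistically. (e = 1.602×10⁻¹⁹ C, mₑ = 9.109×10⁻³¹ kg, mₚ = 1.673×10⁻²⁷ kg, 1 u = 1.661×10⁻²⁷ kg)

r ≈ 1.57×10⁻⁴ m

v⊥ = v sinθ = 1.92×10⁷·sin20° ≈ 6.567×10⁶ m/s.
r = m v⊥/(|q|B) = (9.109×10⁻³¹)(6.567×10⁶)/((1.602×10⁻¹⁹)(0.238)) ≈ 1.57×10⁻⁴ m.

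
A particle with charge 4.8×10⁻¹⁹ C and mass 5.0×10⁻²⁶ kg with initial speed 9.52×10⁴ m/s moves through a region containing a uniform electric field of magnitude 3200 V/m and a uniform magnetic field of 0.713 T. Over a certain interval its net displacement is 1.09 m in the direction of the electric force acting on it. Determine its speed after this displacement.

v_f ≈ 2.76×10⁵ m/s

B does no work; ΔKE = |q|E d.
½mv_f² = ½mv₀² + |q|Ed = ½(5.0×10⁻²⁶)(9.52×10⁴)² + (4.8×10⁻¹⁹)(3200)(1.09) ≈ 2.266×10⁻¹⁶ J + 1.674×10⁻¹⁵ J ≈ 1.901×10⁻¹⁵ J.
v_f = √(2·1.901×10⁻¹⁵/5.0×10⁻²⁶) ≈ 2.76×10⁵ m/s.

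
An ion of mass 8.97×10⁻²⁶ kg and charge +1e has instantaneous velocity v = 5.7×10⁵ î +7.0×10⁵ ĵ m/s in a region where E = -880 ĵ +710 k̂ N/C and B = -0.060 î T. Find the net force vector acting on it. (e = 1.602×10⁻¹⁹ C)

F ≈ (0, -1.41×10⁻¹⁶, 6.84×10⁻¹⁵) N

v×B = (0, 0, 4.20×10⁴) N/C.
E + v×B = (0, -880, 4.27×10⁴) N/C.
F = q(E + v×B) = (1.602×10⁻¹⁹ C)·(0, -880, 4.27×10⁴) = (0, -1.41×10⁻¹⁶, 6.84×10⁻¹⁵) N.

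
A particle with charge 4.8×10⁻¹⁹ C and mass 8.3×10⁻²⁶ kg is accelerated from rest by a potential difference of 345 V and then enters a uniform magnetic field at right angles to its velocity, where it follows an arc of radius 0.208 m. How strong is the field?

v = √(2|q|V/m) = √(2·4.8×10⁻¹⁹·345/8.3×10⁻²⁶) ≈ 6.317×10⁴ m/s.
B = mv/(|q|r) = (8.3×10⁻²⁶)(6.317×10⁴)/((4.8×10⁻¹⁹)(0.208)) ≈ 0.0525 T.

B ≈ 0.0525 T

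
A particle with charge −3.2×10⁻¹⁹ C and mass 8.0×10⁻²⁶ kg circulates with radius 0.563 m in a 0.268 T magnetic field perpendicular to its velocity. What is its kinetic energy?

KE ≈ 9.10×10⁴ eV

v = |q|Br/m, then KE = ½mv² = (qBr)²/(2m).
v = (3.2×10⁻¹⁹)(0.268)(0.563)/8.0×10⁻²⁶ ≈ 6.035×10⁵ m/s.
KE = ½(8.0×10⁻²⁶)(6.035×10⁵)² ≈ 1.46×10⁻¹⁴ J = 9.10×10⁴ eV.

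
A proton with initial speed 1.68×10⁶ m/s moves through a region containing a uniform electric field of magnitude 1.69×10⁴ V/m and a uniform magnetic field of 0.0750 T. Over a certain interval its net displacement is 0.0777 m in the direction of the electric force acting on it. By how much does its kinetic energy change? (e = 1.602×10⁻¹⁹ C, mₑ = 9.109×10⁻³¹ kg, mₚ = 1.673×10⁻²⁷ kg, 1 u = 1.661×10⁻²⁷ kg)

ΔKE ≈ 2.10×10⁻¹⁶ J

The magnetic force is always ⟂ v and does no work; only the electric force changes KE.
ΔKE = F_E · d = |q|E d = (1.602×10⁻¹⁹)(1.69×10⁴)(0.0777) ≈ 2.10×10⁻¹⁶ J.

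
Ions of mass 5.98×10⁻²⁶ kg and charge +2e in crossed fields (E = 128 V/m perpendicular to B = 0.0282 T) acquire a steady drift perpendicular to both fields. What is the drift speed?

v_d ≈ 4540 m/s

The steady drift has the magnetic force balancing the electric force, so v_d = E/B.
v_d = 128/0.0282 = 4540 m/s.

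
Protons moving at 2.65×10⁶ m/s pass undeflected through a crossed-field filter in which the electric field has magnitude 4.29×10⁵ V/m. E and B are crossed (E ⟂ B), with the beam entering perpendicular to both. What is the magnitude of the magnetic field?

B = 0.162 T

Balance of forces in the selector: qE = qvB ⇒ B = E/v.
B = 4.29×10⁵/2.65×10⁶ = 0.162 T.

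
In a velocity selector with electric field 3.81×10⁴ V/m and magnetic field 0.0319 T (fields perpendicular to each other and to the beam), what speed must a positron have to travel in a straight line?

Zero net Lorentz force requires |qE| = |q v×B|, i.e. E = vB.
v = E/B = 3.81×10⁴/0.0319 = 1.19×10⁶ m/s.
The result is independent of the particle's charge and mass.

v = 1.19×10⁶ m/s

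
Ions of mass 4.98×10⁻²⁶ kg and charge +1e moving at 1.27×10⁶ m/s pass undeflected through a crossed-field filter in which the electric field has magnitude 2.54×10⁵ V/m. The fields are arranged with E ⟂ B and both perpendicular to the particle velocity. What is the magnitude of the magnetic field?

B = 0.200 T

Balance of forces in the selector: qE = qvB ⇒ B = E/v.
B = 2.54×10⁵/1.27×10⁶ = 0.200 T.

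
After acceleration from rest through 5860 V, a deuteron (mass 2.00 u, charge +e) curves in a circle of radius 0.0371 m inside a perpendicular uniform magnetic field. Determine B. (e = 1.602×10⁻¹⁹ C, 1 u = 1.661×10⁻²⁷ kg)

v = √(2|q|V/m) = √(2·1.602×10⁻¹⁹·5860/3.322×10⁻²⁷) ≈ 7.518×10⁵ m/s.
B = mv/(|q|r) = (3.322×10⁻²⁷)(7.518×10⁵)/((1.602×10⁻¹⁹)(0.0371)) ≈ 0.420 T.

B ≈ 0.420 T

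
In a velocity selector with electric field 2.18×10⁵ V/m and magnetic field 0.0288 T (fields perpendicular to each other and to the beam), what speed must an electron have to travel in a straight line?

v = 7.57×10⁶ m/s

Zero net Lorentz force requires |qE| = |q v×B|, i.e. E = vB.
v = E/B = 2.18×10⁵/0.0288 = 7.57×10⁶ m/s.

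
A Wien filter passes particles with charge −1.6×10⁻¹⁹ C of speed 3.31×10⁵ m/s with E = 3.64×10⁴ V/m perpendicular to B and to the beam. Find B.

Balance of forces in the selector: qE = qvB ⇒ B = E/v.
B = 3.64×10⁴/3.31×10⁵ = 0.110 T.

B = 0.110 T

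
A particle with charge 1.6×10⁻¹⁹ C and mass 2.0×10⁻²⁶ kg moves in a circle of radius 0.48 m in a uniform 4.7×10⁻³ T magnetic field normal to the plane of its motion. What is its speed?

From |q|vB = mv²/r, v = |q|Br/m.
v = (1.6×10⁻¹⁹)(4.7×10⁻³)(0.48)/2.0×10⁻²⁶ ≈ 1.8×10⁴ m/s.

v ≈ 1.8×10⁴ m/s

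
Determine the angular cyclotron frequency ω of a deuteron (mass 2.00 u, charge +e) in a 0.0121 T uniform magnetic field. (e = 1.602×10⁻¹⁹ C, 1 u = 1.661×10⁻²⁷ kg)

ω ≈ 5.84×10⁵ rad/s

ω = |q|B/m.
ω = (1.602×10⁻¹⁹)(0.0121)/3.322×10⁻²⁷ ≈ 5.84×10⁵ rad/s.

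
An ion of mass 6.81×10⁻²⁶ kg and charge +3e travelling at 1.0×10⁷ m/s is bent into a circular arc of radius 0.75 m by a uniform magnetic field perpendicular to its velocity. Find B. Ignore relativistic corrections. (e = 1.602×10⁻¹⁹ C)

From |q|vB = mv²/r, B = mv/(|q|r).
B = (6.81×10⁻²⁶)(1.0×10⁷)/((4.806×10⁻¹⁹)(0.75)) ≈ 1.9 T.

B ≈ 1.9 T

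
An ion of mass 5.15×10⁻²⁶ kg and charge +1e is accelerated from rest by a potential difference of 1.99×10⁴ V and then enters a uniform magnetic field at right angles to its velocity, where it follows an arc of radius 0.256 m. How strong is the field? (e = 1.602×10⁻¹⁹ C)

B ≈ 0.442 T

v = √(2|q|V/m) = √(2·1.602×10⁻¹⁹·1.99×10⁴/5.15×10⁻²⁶) ≈ 3.519×10⁵ m/s.
B = mv/(|q|r) = (5.15×10⁻²⁶)(3.519×10⁵)/((1.602×10⁻¹⁹)(0.256)) ≈ 0.442 T.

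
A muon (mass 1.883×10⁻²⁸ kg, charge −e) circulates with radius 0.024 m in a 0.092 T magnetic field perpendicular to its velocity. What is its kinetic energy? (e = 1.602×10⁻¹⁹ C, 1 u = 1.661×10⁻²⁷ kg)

v = |q|Br/m, then KE = ½mv² = (qBr)²/(2m).
v = (1.602×10⁻¹⁹)(0.092)(0.024)/1.883×10⁻²⁸ ≈ 1.879×10⁶ m/s.
KE = ½(1.883×10⁻²⁸)(1.879×10⁶)² ≈ 3.3×10⁻¹⁶ J = 2100 eV.

KE ≈ 2100 eV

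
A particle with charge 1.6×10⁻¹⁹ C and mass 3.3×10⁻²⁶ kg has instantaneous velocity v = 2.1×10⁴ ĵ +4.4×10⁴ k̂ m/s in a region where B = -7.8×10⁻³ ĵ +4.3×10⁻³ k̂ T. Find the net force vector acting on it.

F ≈ (6.94×10⁻¹⁷, 0, 0) N

v×B = (434, 0, 0) N/C.
F = q v×B = (1.6×10⁻¹⁹ C)·(434, 0, 0) = (6.94×10⁻¹⁷, 0, 0) N.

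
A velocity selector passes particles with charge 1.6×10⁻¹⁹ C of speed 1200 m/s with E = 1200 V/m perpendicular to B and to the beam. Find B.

B = 1.0 T

Balance of forces in the selector: qE = qvB ⇒ B = E/v.
B = 1200/1200 = 1.0 T.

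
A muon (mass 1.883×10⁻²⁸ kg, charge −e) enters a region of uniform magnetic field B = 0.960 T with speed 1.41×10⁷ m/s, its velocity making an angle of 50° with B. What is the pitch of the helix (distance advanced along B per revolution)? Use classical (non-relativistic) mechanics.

p ≈ 0.0697 m

v∥ = v cosθ = 1.41×10⁷·cos50° ≈ 9.063×10⁶ m/s.
T = 2πm/(|q|B) = 2π(1.883×10⁻²⁸)/((1.602×10⁻¹⁹)(0.960)) ≈ 7.693×10⁻⁹ s.
pitch = v∥ T = (9.063×10⁶)(7.693×10⁻⁹) ≈ 0.0697 m.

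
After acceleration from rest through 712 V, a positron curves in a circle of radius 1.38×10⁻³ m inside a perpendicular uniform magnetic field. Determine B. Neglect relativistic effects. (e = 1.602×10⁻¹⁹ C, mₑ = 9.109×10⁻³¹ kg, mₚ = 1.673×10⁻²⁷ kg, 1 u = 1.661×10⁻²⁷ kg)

B ≈ 0.0652 T

v = √(2|q|V/m) = √(2·1.602×10⁻¹⁹·712/9.109×10⁻³¹) ≈ 1.583×10⁷ m/s.
B = mv/(|q|r) = (9.109×10⁻³¹)(1.583×10⁷)/((1.602×10⁻¹⁹)(1.38×10⁻³)) ≈ 0.0652 T.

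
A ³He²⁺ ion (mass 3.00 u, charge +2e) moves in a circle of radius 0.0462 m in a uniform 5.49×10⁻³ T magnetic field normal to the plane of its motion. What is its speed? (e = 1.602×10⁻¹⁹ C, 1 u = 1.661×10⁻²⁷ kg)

v ≈ 1.63×10⁴ m/s

From |q|vB = mv²/r, v = |q|Br/m.
v = (3.204×10⁻¹⁹)(5.49×10⁻³)(0.0462)/4.983×10⁻²⁷ ≈ 1.63×10⁴ m/s.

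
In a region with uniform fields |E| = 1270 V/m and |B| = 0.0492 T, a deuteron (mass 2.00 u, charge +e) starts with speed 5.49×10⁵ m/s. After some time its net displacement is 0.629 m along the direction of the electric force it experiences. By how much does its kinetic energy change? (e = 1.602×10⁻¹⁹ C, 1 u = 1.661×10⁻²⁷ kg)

The magnetic force is always ⟂ v and does no work; only the electric force changes KE.
ΔKE = F_E · d = |q|E d = (1.602×10⁻¹⁹)(1270)(0.629) ≈ 1.28×10⁻¹⁶ J.

ΔKE ≈ 1.28×10⁻¹⁶ J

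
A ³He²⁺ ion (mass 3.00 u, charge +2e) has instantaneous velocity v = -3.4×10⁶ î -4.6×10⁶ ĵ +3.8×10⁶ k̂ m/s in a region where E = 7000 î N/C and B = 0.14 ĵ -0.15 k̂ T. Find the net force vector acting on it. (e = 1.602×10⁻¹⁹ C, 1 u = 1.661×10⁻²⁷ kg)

v×B = (1.58×10⁵, -5.10×10⁵, -4.76×10⁵) N/C.
E + v×B = (1.65×10⁵, -5.10×10⁵, -4.76×10⁵) N/C.
F = q(E + v×B) = (3.204×10⁻¹⁹ C)·(1.65×10⁵, -5.10×10⁵, -4.76×10⁵) = (5.29×10⁻¹⁴, -1.63×10⁻¹³, -1.53×10⁻¹³) N.

F ≈ (5.29×10⁻¹⁴, -1.63×10⁻¹³, -1.53×10⁻¹³) N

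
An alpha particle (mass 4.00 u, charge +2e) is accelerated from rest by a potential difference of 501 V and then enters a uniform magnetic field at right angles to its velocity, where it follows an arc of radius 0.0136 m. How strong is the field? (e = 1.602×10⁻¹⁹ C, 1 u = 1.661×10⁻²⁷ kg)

B ≈ 0.335 T

v = √(2|q|V/m) = √(2·3.204×10⁻¹⁹·501/6.644×10⁻²⁷) ≈ 2.198×10⁵ m/s.
B = mv/(|q|r) = (6.644×10⁻²⁷)(2.198×10⁵)/((3.204×10⁻¹⁹)(0.0136)) ≈ 0.335 T.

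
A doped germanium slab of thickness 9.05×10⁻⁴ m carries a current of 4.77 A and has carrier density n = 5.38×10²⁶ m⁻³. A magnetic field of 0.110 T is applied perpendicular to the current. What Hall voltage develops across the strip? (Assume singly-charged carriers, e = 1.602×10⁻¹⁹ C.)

V_H = IB/(n e t).
V_H = (4.77)(0.110)/((5.38×10²⁶)(1.602×10⁻¹⁹)(9.05×10⁻⁴)) ≈ 6.73×10⁻⁶ V.

V_H ≈ 6.73×10⁻⁶ V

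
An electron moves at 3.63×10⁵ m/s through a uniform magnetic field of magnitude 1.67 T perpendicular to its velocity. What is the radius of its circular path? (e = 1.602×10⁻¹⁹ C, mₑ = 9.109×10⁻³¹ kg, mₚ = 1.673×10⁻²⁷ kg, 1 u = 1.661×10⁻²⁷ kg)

r ≈ 1.24×10⁻⁶ m

The magnetic force provides the centripetal force: |q|vB = mv²/r.
r = mv/(|q|B) = (9.109×10⁻³¹)(3.63×10⁵)/((1.602×10⁻¹⁹)(1.67)) ≈ 1.24×10⁻⁶ m.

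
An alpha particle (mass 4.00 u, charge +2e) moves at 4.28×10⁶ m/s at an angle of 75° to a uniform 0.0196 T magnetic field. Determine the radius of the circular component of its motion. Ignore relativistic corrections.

r ≈ 4.37 m

v⊥ = v sinθ = 4.28×10⁶·sin75° ≈ 4.134×10⁶ m/s.
r = m v⊥/(|q|B) = (6.644×10⁻²⁷)(4.134×10⁶)/((3.204×10⁻¹⁹)(0.0196)) ≈ 4.37 m.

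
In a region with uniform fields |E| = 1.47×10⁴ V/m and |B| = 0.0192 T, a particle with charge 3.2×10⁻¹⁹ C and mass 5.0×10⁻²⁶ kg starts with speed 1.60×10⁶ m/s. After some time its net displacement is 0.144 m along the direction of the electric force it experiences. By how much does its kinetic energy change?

The magnetic force is always ⟂ v and does no work; only the electric force changes KE.
ΔKE = F_E · d = |q|E d = (3.2×10⁻¹⁹)(1.47×10⁴)(0.144) ≈ 6.77×10⁻¹⁶ J.

ΔKE ≈ 6.77×10⁻¹⁶ J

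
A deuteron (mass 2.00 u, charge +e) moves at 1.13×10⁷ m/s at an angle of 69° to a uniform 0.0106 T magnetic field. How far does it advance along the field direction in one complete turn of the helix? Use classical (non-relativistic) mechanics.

p ≈ 49.8 m

v∥ = v cosθ = 1.13×10⁷·cos69° ≈ 4.050×10⁶ m/s.
T = 2πm/(|q|B) = 2π(3.322×10⁻²⁷)/((1.602×10⁻¹⁹)(0.0106)) ≈ 1.229×10⁻⁵ s.
pitch = v∥ T = (4.050×10⁶)(1.229×10⁻⁵) ≈ 49.8 m.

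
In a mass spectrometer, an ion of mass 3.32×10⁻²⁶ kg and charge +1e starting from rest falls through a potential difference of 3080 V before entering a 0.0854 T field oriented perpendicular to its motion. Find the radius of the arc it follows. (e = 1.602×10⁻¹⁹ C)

Acceleration: |q|V = ½mv² ⇒ v = √(2|q|V/m) = √(2·1.602×10⁻¹⁹·3080/3.32×10⁻²⁶) ≈ 1.724×10⁵ m/s.
In the field: r = mv/(|q|B) = (3.32×10⁻²⁶)(1.724×10⁵)/((1.602×10⁻¹⁹)(0.0854)) ≈ 0.418 m.

r ≈ 0.418 m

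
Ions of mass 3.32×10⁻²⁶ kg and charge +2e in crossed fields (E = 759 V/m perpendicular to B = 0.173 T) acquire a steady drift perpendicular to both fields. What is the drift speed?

v_d ≈ 4390 m/s

The E×B drift speed is v_d = E/B.
v_d = 759/0.173 = 4390 m/s.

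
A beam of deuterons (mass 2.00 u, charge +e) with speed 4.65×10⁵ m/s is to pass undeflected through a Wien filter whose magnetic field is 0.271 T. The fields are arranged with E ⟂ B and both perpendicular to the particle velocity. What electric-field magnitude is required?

E = 1.26×10⁵ V/m

For straight-line motion qE = qvB, so E = vB.
E = 4.65×10⁵ × 0.271 = 1.26×10⁵ V/m.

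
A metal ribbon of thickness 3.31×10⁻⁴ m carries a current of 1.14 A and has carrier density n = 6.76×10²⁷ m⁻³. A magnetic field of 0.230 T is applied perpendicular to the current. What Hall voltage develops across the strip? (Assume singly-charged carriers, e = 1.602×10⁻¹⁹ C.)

V_H ≈ 7.31×10⁻⁷ V

V_H = IB/(n e t).
V_H = (1.14)(0.230)/((6.76×10²⁷)(1.602×10⁻¹⁹)(3.31×10⁻⁴)) ≈ 7.31×10⁻⁷ V.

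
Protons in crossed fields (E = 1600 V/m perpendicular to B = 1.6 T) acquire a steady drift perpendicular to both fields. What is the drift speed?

v_d ≈ 1000 m/s

In crossed fields the guiding centre drifts at v_d = |E×B|/B² = E/B, independent of charge and mass.
v_d = 1600/1.6 = 1000 m/s.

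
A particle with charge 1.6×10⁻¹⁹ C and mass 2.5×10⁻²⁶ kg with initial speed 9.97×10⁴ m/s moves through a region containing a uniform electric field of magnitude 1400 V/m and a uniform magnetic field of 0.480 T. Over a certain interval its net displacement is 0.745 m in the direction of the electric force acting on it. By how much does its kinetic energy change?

ΔKE ≈ 1.67×10⁻¹⁶ J

The magnetic force is always ⟂ v and does no work; only the electric force changes KE.
ΔKE = F_E · d = |q|E d = (1.6×10⁻¹⁹)(1400)(0.745) ≈ 1.67×10⁻¹⁶ J.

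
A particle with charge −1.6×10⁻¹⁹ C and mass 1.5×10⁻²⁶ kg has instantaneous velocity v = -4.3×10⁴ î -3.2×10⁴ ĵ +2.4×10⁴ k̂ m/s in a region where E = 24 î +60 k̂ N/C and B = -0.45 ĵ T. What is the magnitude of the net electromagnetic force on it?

|F| ≈ 3.56×10⁻¹⁵ N

v×B = (1.08×10⁴, 0, 1.94×10⁴) N/C.
E + v×B = (1.08×10⁴, 0, 1.94×10⁴) N/C.
F = q(E + v×B) = (−1.6×10⁻¹⁹ C)·(1.08×10⁴, 0, 1.94×10⁴) = (-1.73×10⁻¹⁵, 0, -3.11×10⁻¹⁵) N.
|F| = 3.56×10⁻¹⁵ N.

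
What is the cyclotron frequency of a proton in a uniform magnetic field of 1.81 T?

f = |q|B/(2πm).
f = (1.602×10⁻¹⁹)(1.81)/(2π·1.673×10⁻²⁷) ≈ 2.76×10⁷ Hz.

f ≈ 2.76×10⁷ Hz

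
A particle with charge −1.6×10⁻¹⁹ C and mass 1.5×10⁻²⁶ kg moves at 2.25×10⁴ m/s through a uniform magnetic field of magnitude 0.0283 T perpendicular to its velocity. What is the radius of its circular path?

The magnetic force provides the centripetal force: |q|vB = mv²/r.
r = mv/(|q|B) = (1.5×10⁻²⁶)(2.25×10⁴)/((1.6×10⁻¹⁹)(0.0283)) ≈ 0.0745 m.

r ≈ 0.0745 m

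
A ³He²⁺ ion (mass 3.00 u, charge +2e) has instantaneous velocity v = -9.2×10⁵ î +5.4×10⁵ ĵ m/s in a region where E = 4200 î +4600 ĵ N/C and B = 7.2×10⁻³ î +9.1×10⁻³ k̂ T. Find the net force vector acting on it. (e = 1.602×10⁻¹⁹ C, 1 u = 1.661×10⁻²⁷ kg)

F ≈ (2.92×10⁻¹⁵, 4.16×10⁻¹⁵, -1.25×10⁻¹⁵) N

v×B = (4910, 8370, -3890) N/C.
E + v×B = (9110, 1.30×10⁴, -3890) N/C.
F = q(E + v×B) = (3.204×10⁻¹⁹ C)·(9110, 1.30×10⁴, -3890) = (2.92×10⁻¹⁵, 4.16×10⁻¹⁵, -1.25×10⁻¹⁵) N.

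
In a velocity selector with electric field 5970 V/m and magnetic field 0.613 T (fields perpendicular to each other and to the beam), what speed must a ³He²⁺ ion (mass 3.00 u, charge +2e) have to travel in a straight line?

Straight-line motion ⇒ electric and magnetic forces cancel, so E = vB.
v = E/B = 5970/0.613 = 9740 m/s.

v = 9740 m/s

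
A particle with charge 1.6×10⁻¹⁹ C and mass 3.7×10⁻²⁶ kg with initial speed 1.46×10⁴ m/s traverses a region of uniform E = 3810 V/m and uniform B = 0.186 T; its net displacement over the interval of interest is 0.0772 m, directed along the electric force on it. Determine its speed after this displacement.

v_f ≈ 5.25×10⁴ m/s

B does no work; ΔKE = |q|E d.
½mv_f² = ½mv₀² + |q|Ed = ½(3.7×10⁻²⁶)(1.46×10⁴)² + (1.6×10⁻¹⁹)(3810)(0.0772) ≈ 3.943×10⁻¹⁸ J + 4.706×10⁻¹⁷ J ≈ 5.100×10⁻¹⁷ J.
v_f = √(2·5.100×10⁻¹⁷/3.7×10⁻²⁶) ≈ 5.25×10⁴ m/s.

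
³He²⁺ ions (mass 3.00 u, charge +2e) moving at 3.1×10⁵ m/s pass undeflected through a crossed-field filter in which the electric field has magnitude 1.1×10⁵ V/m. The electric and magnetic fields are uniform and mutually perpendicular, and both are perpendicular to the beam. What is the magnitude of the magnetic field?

B = 0.35 T

Balance of forces in the selector: qE = qvB ⇒ B = E/v.
B = 1.1×10⁵/3.1×10⁵ = 0.35 T.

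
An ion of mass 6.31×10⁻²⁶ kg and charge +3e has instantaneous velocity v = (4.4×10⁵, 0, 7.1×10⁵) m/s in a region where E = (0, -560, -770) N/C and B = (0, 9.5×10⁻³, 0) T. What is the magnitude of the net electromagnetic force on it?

|F| ≈ 3.64×10⁻¹⁵ N

v×B = (-6740, 0, 4180) N/C.
E + v×B = (-6740, -560, 3410) N/C.
F = q(E + v×B) = (4.806×10⁻¹⁹ C)·(-6740, -560, 3410) = (-3.24×10⁻¹⁵, -2.69×10⁻¹⁶, 1.64×10⁻¹⁵) N.
|F| = 3.64×10⁻¹⁵ N.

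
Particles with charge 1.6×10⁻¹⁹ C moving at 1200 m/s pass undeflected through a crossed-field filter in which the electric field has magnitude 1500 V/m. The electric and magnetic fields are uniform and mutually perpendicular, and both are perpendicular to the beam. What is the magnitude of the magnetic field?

Balance of forces in the selector: qE = qvB ⇒ B = E/v.
B = 1500/1200 = 1.2 T.

B = 1.2 T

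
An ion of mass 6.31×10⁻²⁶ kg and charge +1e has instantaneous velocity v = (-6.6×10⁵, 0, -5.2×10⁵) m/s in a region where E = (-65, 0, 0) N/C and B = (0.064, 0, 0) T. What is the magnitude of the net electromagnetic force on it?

v×B = (0, -3.33×10⁴, 0) N/C.
E + v×B = (-65.0, -3.33×10⁴, 0) N/C.
F = q(E + v×B) = (1.602×10⁻¹⁹ C)·(-65.0, -3.33×10⁴, 0) = (-1.04×10⁻¹⁷, -5.33×10⁻¹⁵, 0) N.
|F| = 5.33×10⁻¹⁵ N.

|F| ≈ 5.33×10⁻¹⁵ N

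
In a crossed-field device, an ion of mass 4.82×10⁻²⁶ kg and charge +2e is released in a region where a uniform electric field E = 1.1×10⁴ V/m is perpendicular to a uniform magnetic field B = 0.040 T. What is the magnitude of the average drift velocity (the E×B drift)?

v_d ≈ 2.8×10⁵ m/s

In crossed fields the guiding centre drifts at v_d = |E×B|/B² = E/B, independent of charge and mass.
v_d = 1.1×10⁴/0.040 = 2.8×10⁵ m/s.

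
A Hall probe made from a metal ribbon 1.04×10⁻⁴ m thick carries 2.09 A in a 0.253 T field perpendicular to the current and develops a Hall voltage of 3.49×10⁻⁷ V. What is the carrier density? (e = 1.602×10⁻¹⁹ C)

From V_H = IB/(n e t), n = IB/(V_H e t).
n = (2.09)(0.253)/((3.49×10⁻⁷)(1.602×10⁻¹⁹)(1.04×10⁻⁴)) ≈ 9.09×10²⁸ m⁻³.

n ≈ 9.09×10²⁸ m⁻³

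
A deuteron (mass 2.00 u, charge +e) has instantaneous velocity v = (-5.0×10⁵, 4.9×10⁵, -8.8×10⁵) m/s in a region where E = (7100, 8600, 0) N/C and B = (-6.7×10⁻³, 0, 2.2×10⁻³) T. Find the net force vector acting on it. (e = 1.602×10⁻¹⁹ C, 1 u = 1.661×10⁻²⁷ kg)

F ≈ (1.31×10⁻¹⁵, 2.50×10⁻¹⁵, 5.26×10⁻¹⁶) N

v×B = (1080, 7000, 3280) N/C.
E + v×B = (8180, 1.56×10⁴, 3280) N/C.
F = q(E + v×B) = (1.602×10⁻¹⁹ C)·(8180, 1.56×10⁴, 3280) = (1.31×10⁻¹⁵, 2.50×10⁻¹⁵, 5.26×10⁻¹⁶) N.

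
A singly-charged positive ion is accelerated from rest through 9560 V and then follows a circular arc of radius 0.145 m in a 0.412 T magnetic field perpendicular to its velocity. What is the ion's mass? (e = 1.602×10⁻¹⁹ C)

m ≈ 2.99×10⁻²⁶ kg

Combine |q|V = ½mv² and r = mv/(|q|B): eliminate v to get m = qB²r²/(2V).
m = (1.602×10⁻¹⁹)(0.412)²(0.145)²/(2·9560) ≈ 2.99×10⁻²⁶ kg.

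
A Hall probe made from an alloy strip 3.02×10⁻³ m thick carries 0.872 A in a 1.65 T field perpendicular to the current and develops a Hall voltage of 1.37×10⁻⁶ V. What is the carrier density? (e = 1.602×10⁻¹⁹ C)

From V_H = IB/(n e t), n = IB/(V_H e t).
n = (0.872)(1.65)/((1.37×10⁻⁶)(1.602×10⁻¹⁹)(3.02×10⁻³)) ≈ 2.17×10²⁷ m⁻³.

n ≈ 2.17×10²⁷ m⁻³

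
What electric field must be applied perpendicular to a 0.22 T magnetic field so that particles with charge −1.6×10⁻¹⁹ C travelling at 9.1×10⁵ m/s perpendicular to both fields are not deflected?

E = 2.0×10⁵ V/m

For straight-line motion qE = qvB, so E = vB.
E = 9.1×10⁵ × 0.22 = 2.0×10⁵ V/m.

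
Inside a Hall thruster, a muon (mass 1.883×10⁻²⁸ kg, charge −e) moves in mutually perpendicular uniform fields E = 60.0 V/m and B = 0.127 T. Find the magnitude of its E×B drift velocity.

v_d ≈ 472 m/s

In crossed fields the guiding centre drifts at v_d = |E×B|/B² = E/B, independent of charge and mass.
v_d = 60.0/0.127 = 472 m/s.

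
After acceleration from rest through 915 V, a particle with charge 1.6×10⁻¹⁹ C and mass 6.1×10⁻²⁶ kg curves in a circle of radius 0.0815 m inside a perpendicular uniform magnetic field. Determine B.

v = √(2|q|V/m) = √(2·1.6×10⁻¹⁹·915/6.1×10⁻²⁶) ≈ 6.928×10⁴ m/s.
B = mv/(|q|r) = (6.1×10⁻²⁶)(6.928×10⁴)/((1.6×10⁻¹⁹)(0.0815)) ≈ 0.324 T.

B ≈ 0.324 T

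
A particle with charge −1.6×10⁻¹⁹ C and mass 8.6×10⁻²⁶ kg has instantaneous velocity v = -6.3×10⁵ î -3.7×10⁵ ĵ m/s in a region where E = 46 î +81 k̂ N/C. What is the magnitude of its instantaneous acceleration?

|a| ≈ 1.73×10⁸ m/s²

Only an electric field acts, so F = qE = (−1.6×10⁻¹⁹ C)·(46.0, 0, 81.0) = (-7.36×10⁻¹⁸, 0, -1.30×10⁻¹⁷) N.
|a| = |F|/m = 1.490×10⁻¹⁷/8.6×10⁻²⁶ ≈ 1.73×10⁸ m/s².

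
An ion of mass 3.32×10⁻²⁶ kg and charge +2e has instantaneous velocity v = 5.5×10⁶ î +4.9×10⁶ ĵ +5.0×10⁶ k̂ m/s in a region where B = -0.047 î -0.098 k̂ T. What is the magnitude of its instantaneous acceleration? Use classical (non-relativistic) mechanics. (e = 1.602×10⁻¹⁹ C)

v×B = (-4.80×10⁵, 3.04×10⁵, 2.30×10⁵) N/C.
F = q v×B = (3.204×10⁻¹⁹ C)·(-4.80×10⁵, 3.04×10⁵, 2.30×10⁵) = (-1.54×10⁻¹³, 9.74×10⁻¹⁴, 7.38×10⁻¹⁴) N.
|a| = |F|/m = 1.965×10⁻¹³/3.32×10⁻²⁶ ≈ 5.92×10¹² m/s².

|a| ≈ 5.92×10¹² m/s²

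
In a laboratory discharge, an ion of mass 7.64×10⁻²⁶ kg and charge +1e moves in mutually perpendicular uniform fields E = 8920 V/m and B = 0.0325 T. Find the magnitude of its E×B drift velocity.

v_d ≈ 2.74×10⁵ m/s

The steady drift has the magnetic force balancing the electric force, so v_d = E/B.
v_d = 8920/0.0325 = 2.74×10⁵ m/s.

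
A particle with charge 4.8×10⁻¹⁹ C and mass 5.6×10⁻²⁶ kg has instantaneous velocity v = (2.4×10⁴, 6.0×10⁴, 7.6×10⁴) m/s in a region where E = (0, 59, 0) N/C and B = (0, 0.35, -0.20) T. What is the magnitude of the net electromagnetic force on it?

v×B = (-3.86×10⁴, 4800, 8400) N/C.
E + v×B = (-3.86×10⁴, 4860, 8400) N/C.
F = q(E + v×B) = (4.8×10⁻¹⁹ C)·(-3.86×10⁴, 4860, 8400) = (-1.85×10⁻¹⁴, 2.33×10⁻¹⁵, 4.03×10⁻¹⁵) N.
|F| = 1.91×10⁻¹⁴ N.

|F| ≈ 1.91×10⁻¹⁴ N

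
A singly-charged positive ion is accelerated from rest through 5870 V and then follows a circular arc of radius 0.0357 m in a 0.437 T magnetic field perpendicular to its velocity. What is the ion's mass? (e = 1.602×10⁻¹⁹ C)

m ≈ 3.32×10⁻²⁷ kg

Combine |q|V = ½mv² and r = mv/(|q|B): eliminate v to get m = qB²r²/(2V).
m = (1.602×10⁻¹⁹)(0.437)²(0.0357)²/(2·5870) ≈ 3.32×10⁻²⁷ kg.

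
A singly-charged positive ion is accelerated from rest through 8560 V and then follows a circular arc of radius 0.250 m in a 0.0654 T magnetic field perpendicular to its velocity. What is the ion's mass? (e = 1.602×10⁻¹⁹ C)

Combine |q|V = ½mv² and r = mv/(|q|B): eliminate v to get m = qB²r²/(2V).
m = (1.602×10⁻¹⁹)(0.0654)²(0.250)²/(2·8560) ≈ 2.50×10⁻²⁷ kg.

m ≈ 2.50×10⁻²⁷ kg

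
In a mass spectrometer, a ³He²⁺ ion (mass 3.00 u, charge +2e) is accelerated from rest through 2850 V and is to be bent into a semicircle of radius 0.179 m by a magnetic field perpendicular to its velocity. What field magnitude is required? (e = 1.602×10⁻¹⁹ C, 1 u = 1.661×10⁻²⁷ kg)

v = √(2|q|V/m) = √(2·3.204×10⁻¹⁹·2850/4.983×10⁻²⁷) ≈ 6.054×10⁵ m/s.
B = mv/(|q|r) = (4.983×10⁻²⁷)(6.054×10⁵)/((3.204×10⁻¹⁹)(0.179)) ≈ 0.0526 T.

B ≈ 0.0526 T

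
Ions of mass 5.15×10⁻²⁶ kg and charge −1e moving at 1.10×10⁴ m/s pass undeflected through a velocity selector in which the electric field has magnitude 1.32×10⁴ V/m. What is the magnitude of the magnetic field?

B = 1.20 T

Balance of forces in the selector: qE = qvB ⇒ B = E/v.
B = 1.32×10⁴/1.10×10⁴ = 1.20 T.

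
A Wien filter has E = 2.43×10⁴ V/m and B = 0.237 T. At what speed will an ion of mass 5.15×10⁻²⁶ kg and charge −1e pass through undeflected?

v = 1.03×10⁵ m/s

Straight-line motion ⇒ electric and magnetic forces cancel, so E = vB.
v = E/B = 2.43×10⁴/0.237 = 1.03×10⁵ m/s.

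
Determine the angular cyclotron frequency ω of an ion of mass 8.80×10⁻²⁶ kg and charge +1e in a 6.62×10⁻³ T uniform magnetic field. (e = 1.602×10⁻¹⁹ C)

ω = |q|B/m.
ω = (1.602×10⁻¹⁹)(6.62×10⁻³)/8.80×10⁻²⁶ ≈ 1.21×10⁴ rad/s.

ω ≈ 1.21×10⁴ rad/s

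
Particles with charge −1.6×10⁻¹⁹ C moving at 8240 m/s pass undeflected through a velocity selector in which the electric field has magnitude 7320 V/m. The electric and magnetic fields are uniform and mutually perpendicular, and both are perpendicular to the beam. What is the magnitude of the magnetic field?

Balance of forces in the selector: qE = qvB ⇒ B = E/v.
B = 7320/8240 = 0.888 T.

B = 0.888 T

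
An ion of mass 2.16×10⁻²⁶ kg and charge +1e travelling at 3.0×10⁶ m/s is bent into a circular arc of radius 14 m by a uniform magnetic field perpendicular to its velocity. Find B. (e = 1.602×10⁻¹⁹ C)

B ≈ 0.029 T

From |q|vB = mv²/r, B = mv/(|q|r).
B = (2.16×10⁻²⁶)(3.0×10⁶)/((1.602×10⁻¹⁹)(14)) ≈ 0.029 T.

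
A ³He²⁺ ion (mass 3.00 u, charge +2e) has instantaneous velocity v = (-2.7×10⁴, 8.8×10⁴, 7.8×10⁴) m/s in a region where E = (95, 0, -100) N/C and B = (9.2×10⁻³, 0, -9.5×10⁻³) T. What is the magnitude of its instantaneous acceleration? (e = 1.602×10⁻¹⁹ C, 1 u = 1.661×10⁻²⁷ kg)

v×B = (-836, 461, -810) N/C.
E + v×B = (-741, 461, -910) N/C.
F = q(E + v×B) = (3.204×10⁻¹⁹ C)·(-741, 461, -910) = (-2.37×10⁻¹⁶, 1.48×10⁻¹⁶, -2.91×10⁻¹⁶) N.
|a| = |F|/m = 4.039×10⁻¹⁶/4.983×10⁻²⁷ ≈ 8.11×10¹⁰ m/s².

|a| ≈ 8.11×10¹⁰ m/s²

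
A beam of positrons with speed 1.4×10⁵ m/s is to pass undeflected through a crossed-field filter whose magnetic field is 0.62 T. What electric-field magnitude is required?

E = 8.7×10⁴ V/m

For straight-line motion qE = qvB, so E = vB.
E = 1.4×10⁵ × 0.62 = 8.7×10⁴ V/m.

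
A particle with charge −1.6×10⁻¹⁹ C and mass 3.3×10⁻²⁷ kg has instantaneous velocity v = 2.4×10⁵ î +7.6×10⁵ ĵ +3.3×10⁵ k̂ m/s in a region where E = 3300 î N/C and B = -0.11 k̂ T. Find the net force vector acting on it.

v×B = (-8.36×10⁴, 2.64×10⁴, 0) N/C.
E + v×B = (-8.03×10⁴, 2.64×10⁴, 0) N/C.
F = q(E + v×B) = (−1.6×10⁻¹⁹ C)·(-8.03×10⁴, 2.64×10⁴, 0) = (1.28×10⁻¹⁴, -4.22×10⁻¹⁵, 0) N.

F ≈ (1.28×10⁻¹⁴, -4.22×10⁻¹⁵, 0) N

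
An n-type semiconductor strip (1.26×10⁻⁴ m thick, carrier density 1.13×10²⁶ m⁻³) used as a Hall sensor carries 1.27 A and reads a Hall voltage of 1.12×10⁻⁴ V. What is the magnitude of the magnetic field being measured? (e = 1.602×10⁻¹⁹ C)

B ≈ 0.201 T

From V_H = IB/(n e t), B = V_H n e t / I.
B = (1.12×10⁻⁴)(1.13×10²⁶)(1.602×10⁻¹⁹)(1.26×10⁻⁴)/1.27 ≈ 0.201 T.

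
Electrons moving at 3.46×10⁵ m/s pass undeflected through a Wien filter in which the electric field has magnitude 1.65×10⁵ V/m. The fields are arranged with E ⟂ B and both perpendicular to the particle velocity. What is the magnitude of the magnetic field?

B = 0.477 T

Balance of forces in the selector: qE = qvB ⇒ B = E/v.
B = 1.65×10⁵/3.46×10⁵ = 0.477 T.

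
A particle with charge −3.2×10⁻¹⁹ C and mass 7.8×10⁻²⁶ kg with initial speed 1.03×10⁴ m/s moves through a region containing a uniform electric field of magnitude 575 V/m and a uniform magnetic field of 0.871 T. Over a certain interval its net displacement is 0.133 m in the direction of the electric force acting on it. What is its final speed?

v_f ≈ 2.71×10⁴ m/s

B does no work; ΔKE = |q|E d.
½mv_f² = ½mv₀² + |q|Ed = ½(7.8×10⁻²⁶)(1.03×10⁴)² + (3.2×10⁻¹⁹)(575)(0.133) ≈ 4.138×10⁻¹⁸ J + 2.447×10⁻¹⁷ J ≈ 2.861×10⁻¹⁷ J.
v_f = √(2·2.861×10⁻¹⁷/7.8×10⁻²⁶) ≈ 2.71×10⁴ m/s.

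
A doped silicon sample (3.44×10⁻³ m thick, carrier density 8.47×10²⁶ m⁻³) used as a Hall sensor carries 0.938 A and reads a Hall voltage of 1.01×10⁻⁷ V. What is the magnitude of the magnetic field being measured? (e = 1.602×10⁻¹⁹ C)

From V_H = IB/(n e t), B = V_H n e t / I.
B = (1.01×10⁻⁷)(8.47×10²⁶)(1.602×10⁻¹⁹)(3.44×10⁻³)/0.938 ≈ 0.0503 T.

B ≈ 0.0503 T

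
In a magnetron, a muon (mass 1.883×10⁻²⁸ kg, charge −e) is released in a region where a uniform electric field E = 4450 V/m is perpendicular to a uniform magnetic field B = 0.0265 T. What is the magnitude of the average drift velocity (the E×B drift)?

v_d ≈ 1.68×10⁵ m/s

The steady drift has the magnetic force balancing the electric force, so v_d = E/B.
v_d = 4450/0.0265 = 1.68×10⁵ m/s.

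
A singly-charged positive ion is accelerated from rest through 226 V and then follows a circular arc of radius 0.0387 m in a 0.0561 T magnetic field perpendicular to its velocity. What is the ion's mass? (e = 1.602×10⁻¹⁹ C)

Combine |q|V = ½mv² and r = mv/(|q|B): eliminate v to get m = qB²r²/(2V).
m = (1.602×10⁻¹⁹)(0.0561)²(0.0387)²/(2·226) ≈ 1.67×10⁻²⁷ kg.

m ≈ 1.67×10⁻²⁷ kg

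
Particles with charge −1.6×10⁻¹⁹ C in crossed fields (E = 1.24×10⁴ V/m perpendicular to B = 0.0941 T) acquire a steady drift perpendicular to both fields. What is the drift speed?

In crossed fields the guiding centre drifts at v_d = |E×B|/B² = E/B, independent of charge and mass.
v_d = 1.24×10⁴/0.0941 = 1.32×10⁵ m/s.

v_d ≈ 1.32×10⁵ m/s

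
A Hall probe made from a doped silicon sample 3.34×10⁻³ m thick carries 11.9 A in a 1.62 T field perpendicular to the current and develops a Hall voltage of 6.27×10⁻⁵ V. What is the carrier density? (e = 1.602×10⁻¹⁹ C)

From V_H = IB/(n e t), n = IB/(V_H e t).
n = (11.9)(1.62)/((6.27×10⁻⁵)(1.602×10⁻¹⁹)(3.34×10⁻³)) ≈ 5.75×10²⁶ m⁻³.

n ≈ 5.75×10²⁶ m⁻³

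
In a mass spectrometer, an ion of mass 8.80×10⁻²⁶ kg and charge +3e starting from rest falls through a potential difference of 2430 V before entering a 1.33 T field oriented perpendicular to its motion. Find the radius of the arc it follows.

Acceleration: |q|V = ½mv² ⇒ v = √(2|q|V/m) = √(2·4.806×10⁻¹⁹·2430/8.80×10⁻²⁶) ≈ 1.629×10⁵ m/s.
In the field: r = mv/(|q|B) = (8.80×10⁻²⁶)(1.629×10⁵)/((4.806×10⁻¹⁹)(1.33)) ≈ 0.0224 m.

r ≈ 0.0224 m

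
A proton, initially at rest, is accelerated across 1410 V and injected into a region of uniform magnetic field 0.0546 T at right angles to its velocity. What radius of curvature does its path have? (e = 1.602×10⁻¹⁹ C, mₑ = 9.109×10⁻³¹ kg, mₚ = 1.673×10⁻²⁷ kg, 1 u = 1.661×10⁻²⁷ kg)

r ≈ 0.0994 m

Acceleration: |q|V = ½mv² ⇒ v = √(2|q|V/m) = √(2·1.602×10⁻¹⁹·1410/1.673×10⁻²⁷) ≈ 5.196×10⁵ m/s.
In the field: r = mv/(|q|B) = (1.673×10⁻²⁷)(5.196×10⁵)/((1.602×10⁻¹⁹)(0.0546)) ≈ 0.0994 m.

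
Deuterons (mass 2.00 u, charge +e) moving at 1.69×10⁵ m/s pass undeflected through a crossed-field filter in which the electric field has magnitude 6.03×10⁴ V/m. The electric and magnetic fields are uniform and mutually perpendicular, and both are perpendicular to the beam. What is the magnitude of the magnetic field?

Balance of forces in the selector: qE = qvB ⇒ B = E/v.
B = 6.03×10⁴/1.69×10⁵ = 0.357 T.

B = 0.357 T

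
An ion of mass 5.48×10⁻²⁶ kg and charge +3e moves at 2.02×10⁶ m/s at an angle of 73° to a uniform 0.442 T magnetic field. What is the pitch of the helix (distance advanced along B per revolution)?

v∥ = v cosθ = 2.02×10⁶·cos73° ≈ 5.906×10⁵ m/s.
T = 2πm/(|q|B) = 2π(5.48×10⁻²⁶)/((4.806×10⁻¹⁹)(0.442)) ≈ 1.621×10⁻⁶ s.
pitch = v∥ T = (5.906×10⁵)(1.621×10⁻⁶) ≈ 0.957 m.

p ≈ 0.957 m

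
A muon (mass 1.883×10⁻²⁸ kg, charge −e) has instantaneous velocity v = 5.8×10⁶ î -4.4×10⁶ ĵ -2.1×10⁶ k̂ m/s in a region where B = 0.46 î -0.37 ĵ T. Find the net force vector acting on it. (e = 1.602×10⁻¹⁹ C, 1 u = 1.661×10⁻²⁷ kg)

v×B = (-7.77×10⁵, -9.66×10⁵, -1.22×10⁵) N/C.
F = q v×B = (−1.602×10⁻¹⁹ C)·(-7.77×10⁵, -9.66×10⁵, -1.22×10⁵) = (1.24×10⁻¹³, 1.55×10⁻¹³, 1.95×10⁻¹⁴) N.

F ≈ (1.24×10⁻¹³, 1.55×10⁻¹³, 1.95×10⁻¹⁴) N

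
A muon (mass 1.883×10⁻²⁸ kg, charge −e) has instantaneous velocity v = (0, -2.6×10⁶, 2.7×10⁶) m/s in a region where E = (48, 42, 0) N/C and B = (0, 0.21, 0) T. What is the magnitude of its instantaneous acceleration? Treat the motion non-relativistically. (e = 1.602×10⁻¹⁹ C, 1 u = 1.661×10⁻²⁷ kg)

v×B = (-5.67×10⁵, 0, 0) N/C.
E + v×B = (-5.67×10⁵, 42.0, 0) N/C.
F = q(E + v×B) = (−1.602×10⁻¹⁹ C)·(-5.67×10⁵, 42.0, 0) = (9.08×10⁻¹⁴, -6.73×10⁻¹⁸, 0) N.
|a| = |F|/m = 9.083×10⁻¹⁴/1.883×10⁻²⁸ ≈ 4.82×10¹⁴ m/s².

|a| ≈ 4.82×10¹⁴ m/s²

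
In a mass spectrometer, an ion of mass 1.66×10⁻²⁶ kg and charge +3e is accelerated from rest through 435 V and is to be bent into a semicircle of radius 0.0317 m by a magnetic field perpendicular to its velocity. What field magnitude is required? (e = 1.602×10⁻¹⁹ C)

v = √(2|q|V/m) = √(2·4.806×10⁻¹⁹·435/1.66×10⁻²⁶) ≈ 1.587×10⁵ m/s.
B = mv/(|q|r) = (1.66×10⁻²⁶)(1.587×10⁵)/((4.806×10⁻¹⁹)(0.0317)) ≈ 0.173 T.

B ≈ 0.173 T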